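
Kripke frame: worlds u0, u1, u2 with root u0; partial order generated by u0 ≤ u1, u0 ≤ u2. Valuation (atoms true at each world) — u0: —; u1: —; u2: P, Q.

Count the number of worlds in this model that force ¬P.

1

u0: does not force it — u0 ⊮ ¬P since u2 is accessible from u0 and u2 ⊩ P.
u1: forces it.
u2: does not force it — u2 ⊮ ¬P since u2 is accessible from u2 and u2 ⊩ P.
Worlds forcing the formula: {u1}.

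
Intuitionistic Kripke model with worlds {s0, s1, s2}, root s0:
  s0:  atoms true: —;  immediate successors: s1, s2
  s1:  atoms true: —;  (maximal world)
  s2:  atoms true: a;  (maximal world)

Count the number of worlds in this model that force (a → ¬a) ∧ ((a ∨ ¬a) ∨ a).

s0: does not force it — s0 ⊮ (a → ¬a) ∧ ((a ∨ ¬a) ∨ a) since s0 fails a → ¬a.
s1: forces it.
s2: does not force it — s2 ⊮ (a → ¬a) ∧ ((a ∨ ¬a) ∨ a) since s2 fails a → ¬a.
Worlds forcing the formula: {s1}.

1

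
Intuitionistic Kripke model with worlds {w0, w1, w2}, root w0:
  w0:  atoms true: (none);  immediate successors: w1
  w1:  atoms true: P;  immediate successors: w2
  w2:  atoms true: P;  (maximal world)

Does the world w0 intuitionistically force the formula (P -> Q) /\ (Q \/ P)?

No

w0 ||-/- (P -> Q) /\ (Q \/ P) since w0 fails P -> Q.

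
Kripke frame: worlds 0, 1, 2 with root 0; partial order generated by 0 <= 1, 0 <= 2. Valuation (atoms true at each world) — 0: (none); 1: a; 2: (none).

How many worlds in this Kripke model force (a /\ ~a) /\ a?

0

0: does not force it — 0 ||-/- (a /\ ~a) /\ a since 0 fails a /\ ~a.
1: does not force it — 1 ||-/- (a /\ ~a) /\ a since 1 fails a /\ ~a.
2: does not force it — 2 ||-/- (a /\ ~a) /\ a since 2 fails a /\ ~a.
Worlds forcing the formula: { }.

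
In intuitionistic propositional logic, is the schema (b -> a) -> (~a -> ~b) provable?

Yes

This is the forward direction of contraposition, which is intuitionistically derivable.
Assume b -> a and ~a. If b held then a would follow, contradicting ~a; so ~b.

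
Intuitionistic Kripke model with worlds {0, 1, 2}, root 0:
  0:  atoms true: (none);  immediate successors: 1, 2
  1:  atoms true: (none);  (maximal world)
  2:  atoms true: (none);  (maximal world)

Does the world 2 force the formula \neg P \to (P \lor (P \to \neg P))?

2 \Vdash \neg P \to (P \lor (P \to \neg P)): every world accessible from 2 that forces \neg P (namely 2) also forces P \lor (P \to \neg P).

Yes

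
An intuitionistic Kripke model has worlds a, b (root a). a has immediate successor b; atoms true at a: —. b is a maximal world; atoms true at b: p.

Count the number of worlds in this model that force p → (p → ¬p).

0

a: does not force it — a ⊮ p → (p → ¬p): at the accessible world b, b ⊩ p but b ⊮ p → ¬p.
b: does not force it — b ⊮ p → (p → ¬p): already at b itself, b ⊩ p but b ⊮ p → ¬p.
Worlds forcing the formula: { }.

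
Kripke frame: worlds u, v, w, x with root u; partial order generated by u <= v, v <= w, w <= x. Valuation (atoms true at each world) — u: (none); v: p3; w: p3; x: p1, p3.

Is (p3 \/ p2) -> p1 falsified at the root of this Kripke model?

u ||-/- (p3 \/ p2) -> p1: at the accessible world v, v ||- p3 \/ p2 but v ||-/- p1.
v lacks atom p1, so v ||-/- p1.
So the root u does not force (p3 \/ p2) -> p1; the model is a countermodel.

Yes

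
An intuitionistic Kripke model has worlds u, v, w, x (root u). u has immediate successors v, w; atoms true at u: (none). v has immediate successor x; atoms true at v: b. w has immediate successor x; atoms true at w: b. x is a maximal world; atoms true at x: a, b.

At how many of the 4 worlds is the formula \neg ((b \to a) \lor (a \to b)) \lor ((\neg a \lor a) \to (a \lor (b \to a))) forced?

4

u: forces it.
v: forces it.
w: forces it.
x: forces it.
Worlds forcing the formula: {u, v, w, x}.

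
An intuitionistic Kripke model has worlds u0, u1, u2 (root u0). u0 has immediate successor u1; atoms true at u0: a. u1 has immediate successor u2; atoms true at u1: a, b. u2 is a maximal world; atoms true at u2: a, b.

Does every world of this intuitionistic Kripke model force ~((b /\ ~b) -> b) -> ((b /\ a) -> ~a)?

Yes

u0 ||- ~((b /\ ~b) -> b) -> ((b /\ a) -> ~a) vacuously: no world accessible from u0 forces the antecedent ~((b /\ ~b) -> b).
Since the root u0 forces ~((b /\ ~b) -> b) -> ((b /\ a) -> ~a) and forcing is persistent (monotone upward), every world forces it.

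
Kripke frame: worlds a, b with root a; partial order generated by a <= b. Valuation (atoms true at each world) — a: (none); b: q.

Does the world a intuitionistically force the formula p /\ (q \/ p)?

a ||-/- p /\ (q \/ p) since a fails p.

No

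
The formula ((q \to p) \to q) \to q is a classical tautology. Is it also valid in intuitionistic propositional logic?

No

This is Peirce's law, which is not intuitionistically valid.
A Kripke countermodel: worlds s0, s1; order generated by s0 \le s1; atoms true at each world — s0:{}; s1:{q}.
s0 \nVdash ((q \to p) \to q) \to q: already at s0 itself, s0 \Vdash (q \to p) \to q but s0 \nVdash q.
s0 lacks atom q, so s0 \nVdash q.
So the root s0 does not force the formula.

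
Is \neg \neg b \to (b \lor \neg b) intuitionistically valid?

No

This is a variant of double-negation elimination (deriving excluded middle from double negation), which is not intuitionistically valid.
A Kripke countermodel: worlds u0, u1; order generated by u0 \le u1; atoms true at each world — u0:{}; u1:{b}.
u0 \nVdash \neg \neg b \to (b \lor \neg b): already at u0 itself, u0 \Vdash \neg \neg b but u0 \nVdash b \lor \neg b.
u0 \nVdash b \lor \neg b: neither disjunct is forced at u0.
u0 lacks atom b, so u0 \nVdash b.
So the root u0 does not force the formula.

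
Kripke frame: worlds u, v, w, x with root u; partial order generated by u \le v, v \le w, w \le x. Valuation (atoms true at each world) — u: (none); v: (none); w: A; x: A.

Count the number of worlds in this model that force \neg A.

0

u: does not force it — u \nVdash \neg A since w is accessible from u and w \Vdash A.
v: does not force it.
w: does not force it.
x: does not force it.
Worlds forcing the formula: { }.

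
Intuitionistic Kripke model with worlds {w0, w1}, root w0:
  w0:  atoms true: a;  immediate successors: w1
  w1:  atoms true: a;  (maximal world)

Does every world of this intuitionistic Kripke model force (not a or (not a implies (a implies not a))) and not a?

Not every world: w0 does not force (not a or (not a implies (a implies not a))) and not a.
w0 does not force (not a or (not a implies (a implies not a))) and not a since w0 fails not a.

No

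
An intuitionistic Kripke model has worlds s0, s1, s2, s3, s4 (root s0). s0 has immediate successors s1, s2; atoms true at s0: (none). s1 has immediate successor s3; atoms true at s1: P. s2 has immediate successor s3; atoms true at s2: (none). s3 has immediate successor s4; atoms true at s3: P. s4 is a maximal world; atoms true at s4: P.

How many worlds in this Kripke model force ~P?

0

s0: does not force it — s0 ||-/- ~P since s1 is accessible from s0 and s1 ||- P.
s1: does not force it — s1 ||-/- ~P since s1 is accessible from s1 and s1 ||- P.
s2: does not force it — s2 ||-/- ~P since s3 is accessible from s2 and s3 ||- P.
s3: does not force it.
s4: does not force it.
Worlds forcing the formula: { }.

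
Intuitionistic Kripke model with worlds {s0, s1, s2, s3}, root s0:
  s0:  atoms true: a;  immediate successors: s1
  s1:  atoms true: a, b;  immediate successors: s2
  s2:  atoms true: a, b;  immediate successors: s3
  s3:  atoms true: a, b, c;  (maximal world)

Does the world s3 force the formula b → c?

s3 ⊩ b → c: every world accessible from s3 that forces b (namely s3) also forces c.

Yes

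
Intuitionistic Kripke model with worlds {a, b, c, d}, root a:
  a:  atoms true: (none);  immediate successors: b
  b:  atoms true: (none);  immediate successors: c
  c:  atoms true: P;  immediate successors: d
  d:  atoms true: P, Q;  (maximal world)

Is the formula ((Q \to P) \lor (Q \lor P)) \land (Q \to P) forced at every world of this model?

a \Vdash ((Q \to P) \lor (Q \lor P)) \land (Q \to P) since a forces both conjuncts.
Since the root a forces ((Q \to P) \lor (Q \lor P)) \land (Q \to P) and forcing is persistent (monotone upward), every world forces it.

Yes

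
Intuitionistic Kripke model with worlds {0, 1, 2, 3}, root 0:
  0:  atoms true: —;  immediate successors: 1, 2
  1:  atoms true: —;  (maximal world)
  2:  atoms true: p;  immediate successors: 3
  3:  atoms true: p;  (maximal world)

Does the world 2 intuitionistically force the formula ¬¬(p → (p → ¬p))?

2 ⊮ ¬¬(p → (p → ¬p)) since 2 is accessible from 2 and 2 ⊩ ¬(p → (p → ¬p)).
2 ⊩ ¬(p → (p → ¬p)): no world accessible from 2 forces p → (p → ¬p).

No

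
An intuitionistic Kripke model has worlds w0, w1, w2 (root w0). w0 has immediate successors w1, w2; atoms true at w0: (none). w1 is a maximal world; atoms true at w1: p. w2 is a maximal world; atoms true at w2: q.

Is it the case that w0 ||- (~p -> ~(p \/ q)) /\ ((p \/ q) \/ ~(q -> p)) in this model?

w0 ||-/- (~p -> ~(p \/ q)) /\ ((p \/ q) \/ ~(q -> p)) since w0 fails ~p -> ~(p \/ q).

No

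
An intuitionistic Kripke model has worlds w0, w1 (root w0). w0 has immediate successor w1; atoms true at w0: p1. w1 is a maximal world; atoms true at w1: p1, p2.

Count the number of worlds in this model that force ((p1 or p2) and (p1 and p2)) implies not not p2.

2

w0: forces it.
w1: forces it.
Worlds forcing the formula: {w0, w1}.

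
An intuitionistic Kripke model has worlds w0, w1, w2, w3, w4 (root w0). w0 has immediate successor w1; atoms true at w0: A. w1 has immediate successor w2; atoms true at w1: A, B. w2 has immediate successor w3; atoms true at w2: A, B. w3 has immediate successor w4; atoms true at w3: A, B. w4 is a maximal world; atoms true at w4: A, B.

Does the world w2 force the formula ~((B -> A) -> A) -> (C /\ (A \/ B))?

Yes

w2 ||- ~((B -> A) -> A) -> (C /\ (A \/ B)) vacuously: no world accessible from w2 forces the antecedent ~((B -> A) -> A).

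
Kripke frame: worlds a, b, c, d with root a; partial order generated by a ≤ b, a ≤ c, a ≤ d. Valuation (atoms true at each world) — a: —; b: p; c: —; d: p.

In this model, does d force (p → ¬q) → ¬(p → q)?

d ⊩ (p → ¬q) → ¬(p → q): every world accessible from d that forces p → ¬q (namely d) also forces ¬(p → q).

Yes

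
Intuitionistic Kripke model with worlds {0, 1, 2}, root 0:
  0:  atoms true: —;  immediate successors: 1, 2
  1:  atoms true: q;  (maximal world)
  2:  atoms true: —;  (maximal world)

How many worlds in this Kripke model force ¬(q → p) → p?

0: does not force it — 0 ⊮ ¬(q → p) → p: at the accessible world 1, 1 ⊩ ¬(q → p) but 1 ⊮ p.
1: does not force it.
2: forces it.
Worlds forcing the formula: {2}.

1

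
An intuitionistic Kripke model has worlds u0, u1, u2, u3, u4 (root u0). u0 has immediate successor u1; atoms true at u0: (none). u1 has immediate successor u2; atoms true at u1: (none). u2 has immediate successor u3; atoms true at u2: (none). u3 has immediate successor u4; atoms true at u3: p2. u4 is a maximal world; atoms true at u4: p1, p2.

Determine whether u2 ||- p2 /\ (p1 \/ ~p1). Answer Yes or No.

No

u2 ||-/- p2 /\ (p1 \/ ~p1) since u2 fails p2.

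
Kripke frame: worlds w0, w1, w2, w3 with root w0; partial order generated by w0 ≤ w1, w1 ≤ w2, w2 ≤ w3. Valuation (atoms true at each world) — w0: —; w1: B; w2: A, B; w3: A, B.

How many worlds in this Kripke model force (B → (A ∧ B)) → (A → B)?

w0: forces it.
w1: forces it.
w2: forces it.
w3: forces it.
Worlds forcing the formula: {w0, w1, w2, w3}.

4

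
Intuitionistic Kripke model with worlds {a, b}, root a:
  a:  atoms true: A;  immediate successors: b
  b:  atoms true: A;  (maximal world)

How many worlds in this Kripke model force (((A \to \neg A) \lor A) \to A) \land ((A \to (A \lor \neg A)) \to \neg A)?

0

a: does not force it — a \nVdash (((A \to \neg A) \lor A) \to A) \land ((A \to (A \lor \neg A)) \to \neg A) since a fails (A \to (A \lor \neg A)) \to \neg A.
b: does not force it — b \nVdash (((A \to \neg A) \lor A) \to A) \land ((A \to (A \lor \neg A)) \to \neg A) since b fails (A \to (A \lor \neg A)) \to \neg A.
Worlds forcing the formula: { }.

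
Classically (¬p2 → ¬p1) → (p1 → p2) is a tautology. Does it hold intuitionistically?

No

This is the converse of contraposition, which is not intuitionistically valid.
A Kripke countermodel: worlds a, b; order generated by a ≤ b; atoms true at each world — a:{p1}; b:{p1,p2}.
a ⊮ (¬p2 → ¬p1) → (p1 → p2): already at a itself, a ⊩ ¬p2 → ¬p1 but a ⊮ p1 → p2.
a ⊮ p1 → p2: already at a itself, a ⊩ p1 but a ⊮ p2.
a lacks atom p2, so a ⊮ p2.
So the root a does not force the formula.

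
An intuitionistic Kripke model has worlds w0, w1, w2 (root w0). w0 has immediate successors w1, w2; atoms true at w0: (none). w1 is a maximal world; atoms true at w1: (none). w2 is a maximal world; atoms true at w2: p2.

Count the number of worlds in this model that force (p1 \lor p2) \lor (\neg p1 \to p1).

1

w0: does not force it — w0 \nVdash (p1 \lor p2) \lor (\neg p1 \to p1): neither disjunct is forced at w0.
w1: does not force it — w1 \nVdash (p1 \lor p2) \lor (\neg p1 \to p1): neither disjunct is forced at w1.
w2: forces it.
Worlds forcing the formula: {w2}.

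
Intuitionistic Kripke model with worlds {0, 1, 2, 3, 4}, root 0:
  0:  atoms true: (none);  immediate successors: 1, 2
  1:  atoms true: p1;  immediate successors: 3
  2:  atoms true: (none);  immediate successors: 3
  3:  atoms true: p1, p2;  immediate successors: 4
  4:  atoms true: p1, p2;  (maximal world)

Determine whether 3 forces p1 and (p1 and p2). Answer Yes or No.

Yes

3 forces p1 and (p1 and p2) since 3 forces both conjuncts.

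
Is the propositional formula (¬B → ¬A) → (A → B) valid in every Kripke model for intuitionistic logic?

This is the converse of contraposition, which is not intuitionistically valid.
A Kripke countermodel: worlds 0, 1; order generated by 0 ≤ 1; atoms true at each world — 0:{A}; 1:{A,B}.
0 ⊮ (¬B → ¬A) → (A → B): already at 0 itself, 0 ⊩ ¬B → ¬A but 0 ⊮ A → B.
0 ⊮ A → B: already at 0 itself, 0 ⊩ A but 0 ⊮ B.
0 lacks atom B, so 0 ⊮ B.
So the root 0 does not force the formula.

No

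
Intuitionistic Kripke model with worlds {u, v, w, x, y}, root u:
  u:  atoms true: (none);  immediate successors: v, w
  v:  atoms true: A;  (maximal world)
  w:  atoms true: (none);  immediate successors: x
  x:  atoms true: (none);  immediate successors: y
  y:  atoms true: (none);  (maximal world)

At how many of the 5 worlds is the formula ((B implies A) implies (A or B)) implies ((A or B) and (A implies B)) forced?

3

u: does not force it — u does not force ((B implies A) implies (A or B)) implies ((A or B) and (A implies B)): at the accessible world v, v forces (B implies A) implies (A or B) but v does not force (A or B) and (A implies B).
v: does not force it.
w: forces it.
x: forces it.
y: forces it.
Worlds forcing the formula: {w, x, y}.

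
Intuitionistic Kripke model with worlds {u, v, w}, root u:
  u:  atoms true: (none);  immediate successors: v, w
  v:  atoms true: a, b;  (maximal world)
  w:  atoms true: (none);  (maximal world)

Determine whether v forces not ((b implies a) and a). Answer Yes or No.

No

v does not force not ((b implies a) and a) since v is accessible from v and v forces (b implies a) and a.
v forces (b implies a) and a since v forces both conjuncts.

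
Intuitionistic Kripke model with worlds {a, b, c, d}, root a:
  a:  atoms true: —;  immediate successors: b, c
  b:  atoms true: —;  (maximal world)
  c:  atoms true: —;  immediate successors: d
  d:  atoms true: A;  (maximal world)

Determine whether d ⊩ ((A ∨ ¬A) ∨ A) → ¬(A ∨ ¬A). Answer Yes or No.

No

d ⊮ ((A ∨ ¬A) ∨ A) → ¬(A ∨ ¬A): already at d itself, d ⊩ (A ∨ ¬A) ∨ A but d ⊮ ¬(A ∨ ¬A).
d ⊮ ¬(A ∨ ¬A) since d is accessible from d and d ⊩ A ∨ ¬A.
d ⊩ A ∨ ¬A via the disjunct A.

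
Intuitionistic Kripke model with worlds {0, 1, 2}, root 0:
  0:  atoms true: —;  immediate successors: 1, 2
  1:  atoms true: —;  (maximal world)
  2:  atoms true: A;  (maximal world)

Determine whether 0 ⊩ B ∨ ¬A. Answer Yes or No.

0 ⊮ B ∨ ¬A: neither disjunct is forced at 0.
0 lacks atom B, so 0 ⊮ B.

No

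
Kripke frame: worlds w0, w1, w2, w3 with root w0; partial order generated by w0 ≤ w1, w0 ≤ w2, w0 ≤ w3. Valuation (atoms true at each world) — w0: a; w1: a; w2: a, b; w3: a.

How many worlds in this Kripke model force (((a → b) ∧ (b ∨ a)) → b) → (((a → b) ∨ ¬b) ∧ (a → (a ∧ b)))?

1

w0: does not force it — w0 ⊮ (((a → b) ∧ (b ∨ a)) → b) → (((a → b) ∨ ¬b) ∧ (a → (a ∧ b))): already at w0 itself, w0 ⊩ ((a → b) ∧ (b ∨ a)) → b but w0 ⊮ ((a → b) ∨ ¬b) ∧ (a → (a ∧ b)).
w1: does not force it — w1 ⊮ (((a → b) ∧ (b ∨ a)) → b) → (((a → b) ∨ ¬b) ∧ (a → (a ∧ b))): already at w1 itself, w1 ⊩ ((a → b) ∧ (b ∨ a)) → b but w1 ⊮ ((a → b) ∨ ¬b) ∧ (a → (a ∧ b)).
w2: forces it.
w3: does not force it — w3 ⊮ (((a → b) ∧ (b ∨ a)) → b) → (((a → b) ∨ ¬b) ∧ (a → (a ∧ b))): already at w3 itself, w3 ⊩ ((a → b) ∧ (b ∨ a)) → b but w3 ⊮ ((a → b) ∨ ¬b) ∧ (a → (a ∧ b)).
Worlds forcing the formula: {w2}.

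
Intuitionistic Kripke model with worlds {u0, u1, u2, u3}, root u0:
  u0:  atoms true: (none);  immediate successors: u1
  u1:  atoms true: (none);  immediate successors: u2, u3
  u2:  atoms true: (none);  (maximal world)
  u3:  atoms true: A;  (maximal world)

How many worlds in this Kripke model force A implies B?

1

u0: does not force it — u0 does not force A implies B: at the accessible world u3, u3 forces A but u3 does not force B.
u1: does not force it.
u2: forces it.
u3: does not force it.
Worlds forcing the formula: {u2}.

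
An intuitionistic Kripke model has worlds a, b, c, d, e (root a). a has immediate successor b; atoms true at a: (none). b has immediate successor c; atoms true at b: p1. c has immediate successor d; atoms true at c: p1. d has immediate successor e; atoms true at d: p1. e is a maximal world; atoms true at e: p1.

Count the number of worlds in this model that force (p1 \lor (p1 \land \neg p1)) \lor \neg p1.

a: does not force it — a \nVdash (p1 \lor (p1 \land \neg p1)) \lor \neg p1: neither disjunct is forced at a.
b: forces it.
c: forces it.
d: forces it.
e: forces it.
Worlds forcing the formula: {b, c, d, e}.

4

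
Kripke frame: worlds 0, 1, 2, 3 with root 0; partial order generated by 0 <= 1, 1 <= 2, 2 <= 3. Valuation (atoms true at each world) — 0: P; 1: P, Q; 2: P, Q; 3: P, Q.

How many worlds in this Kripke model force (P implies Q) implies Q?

0: forces it.
1: forces it.
2: forces it.
3: forces it.
Worlds forcing the formula: {0, 1, 2, 3}.

4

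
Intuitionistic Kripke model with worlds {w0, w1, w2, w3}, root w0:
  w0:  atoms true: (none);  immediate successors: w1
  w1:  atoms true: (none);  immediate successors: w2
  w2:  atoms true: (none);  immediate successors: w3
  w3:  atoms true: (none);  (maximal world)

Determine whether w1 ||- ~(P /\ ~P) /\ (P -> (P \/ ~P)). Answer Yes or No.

Yes

w1 ||- ~(P /\ ~P) /\ (P -> (P \/ ~P)) since w1 forces both conjuncts.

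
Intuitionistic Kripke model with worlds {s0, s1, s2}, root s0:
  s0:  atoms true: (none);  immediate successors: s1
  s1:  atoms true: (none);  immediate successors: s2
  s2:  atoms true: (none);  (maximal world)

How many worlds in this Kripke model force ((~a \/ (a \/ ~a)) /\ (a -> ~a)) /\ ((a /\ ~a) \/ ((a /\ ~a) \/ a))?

0

s0: does not force it — s0 ||-/- ((~a \/ (a \/ ~a)) /\ (a -> ~a)) /\ ((a /\ ~a) \/ ((a /\ ~a) \/ a)) since s0 fails (a /\ ~a) \/ ((a /\ ~a) \/ a).
s1: does not force it — s1 ||-/- ((~a \/ (a \/ ~a)) /\ (a -> ~a)) /\ ((a /\ ~a) \/ ((a /\ ~a) \/ a)) since s1 fails (a /\ ~a) \/ ((a /\ ~a) \/ a).
s2: does not force it — s2 ||-/- ((~a \/ (a \/ ~a)) /\ (a -> ~a)) /\ ((a /\ ~a) \/ ((a /\ ~a) \/ a)) since s2 fails (a /\ ~a) \/ ((a /\ ~a) \/ a).
Worlds forcing the formula: { }.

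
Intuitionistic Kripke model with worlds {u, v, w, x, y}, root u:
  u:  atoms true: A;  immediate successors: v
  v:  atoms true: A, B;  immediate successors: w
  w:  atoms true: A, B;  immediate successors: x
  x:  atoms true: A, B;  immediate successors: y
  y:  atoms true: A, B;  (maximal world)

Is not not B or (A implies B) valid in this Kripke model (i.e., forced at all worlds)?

u forces not not B or (A implies B) via the disjunct not not B.
Since the root u forces not not B or (A implies B) and forcing is persistent (monotone upward), every world forces it.

Yes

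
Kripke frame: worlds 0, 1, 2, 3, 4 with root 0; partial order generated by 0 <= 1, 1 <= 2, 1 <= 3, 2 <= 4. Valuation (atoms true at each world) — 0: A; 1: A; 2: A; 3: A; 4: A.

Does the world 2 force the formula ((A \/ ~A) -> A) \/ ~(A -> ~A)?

Yes

2 ||- ((A \/ ~A) -> A) \/ ~(A -> ~A) via the disjunct (A \/ ~A) -> A.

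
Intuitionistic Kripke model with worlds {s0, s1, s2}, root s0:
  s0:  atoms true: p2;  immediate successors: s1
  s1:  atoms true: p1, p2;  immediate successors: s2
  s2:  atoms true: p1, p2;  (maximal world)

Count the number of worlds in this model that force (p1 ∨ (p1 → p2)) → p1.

2

s0: does not force it — s0 ⊮ (p1 ∨ (p1 → p2)) → p1: already at s0 itself, s0 ⊩ p1 ∨ (p1 → p2) but s0 ⊮ p1.
s1: forces it.
s2: forces it.
Worlds forcing the formula: {s1, s2}.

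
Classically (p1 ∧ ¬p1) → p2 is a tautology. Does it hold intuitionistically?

This is an instance of ex falso quodlibet, which is intuitionistically derivable.
No world can force both p1 and ¬p1, so the antecedent p1 ∧ ¬p1 is never forced and the implication holds vacuously at every world.

Yes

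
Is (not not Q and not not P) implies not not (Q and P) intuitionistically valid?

This is the distribution of double negation over conjunction, which is intuitionistically derivable.
Assume not not Q, not not P, and not (Q and P). From Q we'd get not P (since Q and P is refuted), contradicting not not P; so not Q, contradicting not not Q.

Yes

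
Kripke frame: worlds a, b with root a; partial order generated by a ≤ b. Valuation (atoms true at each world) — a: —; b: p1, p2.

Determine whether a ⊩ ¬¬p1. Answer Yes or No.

a ⊩ ¬¬p1: no world accessible from a forces ¬p1.

Yes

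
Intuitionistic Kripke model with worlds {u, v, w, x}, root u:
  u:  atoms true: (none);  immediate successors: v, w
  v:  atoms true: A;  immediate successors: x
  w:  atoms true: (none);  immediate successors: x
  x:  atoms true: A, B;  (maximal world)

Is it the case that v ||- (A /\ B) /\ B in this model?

No

v ||-/- (A /\ B) /\ B since v fails A /\ B.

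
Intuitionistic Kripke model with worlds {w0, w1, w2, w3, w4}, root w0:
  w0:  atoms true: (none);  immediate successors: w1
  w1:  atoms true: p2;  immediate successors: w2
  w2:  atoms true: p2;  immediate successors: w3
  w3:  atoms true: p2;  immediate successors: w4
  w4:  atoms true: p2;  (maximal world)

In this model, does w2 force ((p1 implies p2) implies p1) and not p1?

w2 does not force ((p1 implies p2) implies p1) and not p1 since w2 fails (p1 implies p2) implies p1.

No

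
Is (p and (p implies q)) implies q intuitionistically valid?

Yes

This is modus ponens in implicational form, which is intuitionistically derivable.
If a world forces p and p implies q, then applying the implication at that world (which is accessible from itself) gives q.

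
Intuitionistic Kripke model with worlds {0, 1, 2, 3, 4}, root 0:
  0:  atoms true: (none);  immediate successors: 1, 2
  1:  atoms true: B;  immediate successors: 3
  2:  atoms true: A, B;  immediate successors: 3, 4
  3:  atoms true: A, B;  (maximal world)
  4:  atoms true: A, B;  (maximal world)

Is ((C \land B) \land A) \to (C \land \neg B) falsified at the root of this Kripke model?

0 \Vdash ((C \land B) \land A) \to (C \land \neg B) vacuously: no world accessible from 0 forces the antecedent (C \land B) \land A.
So the root 0 forces ((C \land B) \land A) \to (C \land \neg B); the model is not a countermodel.

No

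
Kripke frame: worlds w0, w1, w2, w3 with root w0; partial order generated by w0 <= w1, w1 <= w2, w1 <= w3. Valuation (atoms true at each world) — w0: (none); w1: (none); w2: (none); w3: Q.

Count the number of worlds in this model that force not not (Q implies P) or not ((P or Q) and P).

4

w0: forces it.
w1: forces it.
w2: forces it.
w3: forces it.
Worlds forcing the formula: {w0, w1, w2, w3}.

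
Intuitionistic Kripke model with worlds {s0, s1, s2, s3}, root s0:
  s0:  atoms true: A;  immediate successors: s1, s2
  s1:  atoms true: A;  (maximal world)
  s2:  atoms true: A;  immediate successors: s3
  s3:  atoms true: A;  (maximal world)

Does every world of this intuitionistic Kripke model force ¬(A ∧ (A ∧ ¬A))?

s0 ⊩ ¬(A ∧ (A ∧ ¬A)): no world accessible from s0 forces A ∧ (A ∧ ¬A).
Since the root s0 forces ¬(A ∧ (A ∧ ¬A)) and forcing is persistent (monotone upward), every world forces it.

Yes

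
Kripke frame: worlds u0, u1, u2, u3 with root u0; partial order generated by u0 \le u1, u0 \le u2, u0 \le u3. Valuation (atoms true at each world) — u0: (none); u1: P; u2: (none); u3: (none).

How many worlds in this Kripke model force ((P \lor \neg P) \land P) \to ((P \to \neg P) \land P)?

2

u0: does not force it — u0 \nVdash ((P \lor \neg P) \land P) \to ((P \to \neg P) \land P): at the accessible world u1, u1 \Vdash (P \lor \neg P) \land P but u1 \nVdash (P \to \neg P) \land P.
u1: does not force it.
u2: forces it.
u3: forces it.
Worlds forcing the formula: {u2, u3}.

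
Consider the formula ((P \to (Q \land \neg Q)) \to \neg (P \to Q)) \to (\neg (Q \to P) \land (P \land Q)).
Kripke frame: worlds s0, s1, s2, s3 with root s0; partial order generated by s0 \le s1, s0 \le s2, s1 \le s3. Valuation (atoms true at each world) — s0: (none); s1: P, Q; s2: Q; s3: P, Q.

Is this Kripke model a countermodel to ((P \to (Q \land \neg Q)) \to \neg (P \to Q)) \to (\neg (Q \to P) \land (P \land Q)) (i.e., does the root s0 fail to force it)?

s0 \nVdash ((P \to (Q \land \neg Q)) \to \neg (P \to Q)) \to (\neg (Q \to P) \land (P \land Q)): at the accessible world s1, s1 \Vdash (P \to (Q \land \neg Q)) \to \neg (P \to Q) but s1 \nVdash \neg (Q \to P) \land (P \land Q).
s1 \nVdash \neg (Q \to P) \land (P \land Q) since s1 fails \neg (Q \to P).
So the root s0 does not force ((P \to (Q \land \neg Q)) \to \neg (P \to Q)) \to (\neg (Q \to P) \land (P \land Q)); the model is a countermodel.

Yes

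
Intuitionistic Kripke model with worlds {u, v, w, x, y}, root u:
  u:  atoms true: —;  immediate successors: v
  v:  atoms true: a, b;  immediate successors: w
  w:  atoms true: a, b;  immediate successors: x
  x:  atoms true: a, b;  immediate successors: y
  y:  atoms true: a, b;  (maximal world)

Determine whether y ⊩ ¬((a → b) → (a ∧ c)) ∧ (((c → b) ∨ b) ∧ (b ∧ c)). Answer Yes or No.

y ⊮ ¬((a → b) → (a ∧ c)) ∧ (((c → b) ∨ b) ∧ (b ∧ c)) since y fails ((c → b) ∨ b) ∧ (b ∧ c).

No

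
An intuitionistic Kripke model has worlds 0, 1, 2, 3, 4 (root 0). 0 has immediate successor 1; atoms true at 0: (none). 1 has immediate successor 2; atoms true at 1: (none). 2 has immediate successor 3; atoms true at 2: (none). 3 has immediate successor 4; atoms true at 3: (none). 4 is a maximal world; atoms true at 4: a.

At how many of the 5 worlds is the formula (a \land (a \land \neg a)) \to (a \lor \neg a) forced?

5

0: forces it.
1: forces it.
2: forces it.
3: forces it.
4: forces it.
Worlds forcing the formula: {0, 1, 2, 3, 4}.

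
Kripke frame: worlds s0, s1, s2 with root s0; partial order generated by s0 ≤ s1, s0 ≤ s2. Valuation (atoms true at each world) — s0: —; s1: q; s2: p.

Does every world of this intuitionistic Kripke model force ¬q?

No

Not every world: s0 ⊮ ¬q.
s0 ⊮ ¬q since s1 is accessible from s0 and s1 ⊩ q.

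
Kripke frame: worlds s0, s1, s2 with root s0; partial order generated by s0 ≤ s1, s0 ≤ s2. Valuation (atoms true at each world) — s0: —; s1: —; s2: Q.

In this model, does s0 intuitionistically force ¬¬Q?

No

s0 ⊮ ¬¬Q since s1 is accessible from s0 and s1 ⊩ ¬Q.
s1 ⊩ ¬Q: no world accessible from s1 forces Q.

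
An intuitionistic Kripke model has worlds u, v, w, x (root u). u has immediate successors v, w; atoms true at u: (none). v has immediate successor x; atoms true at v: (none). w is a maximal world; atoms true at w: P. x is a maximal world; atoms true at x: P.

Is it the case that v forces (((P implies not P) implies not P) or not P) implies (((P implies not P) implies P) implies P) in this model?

No

v does not force (((P implies not P) implies not P) or not P) implies (((P implies not P) implies P) implies P): already at v itself, v forces ((P implies not P) implies not P) or not P but v does not force ((P implies not P) implies P) implies P.
v does not force ((P implies not P) implies P) implies P: already at v itself, v forces (P implies not P) implies P but v does not force P.
v lacks atom P, so v does not force P.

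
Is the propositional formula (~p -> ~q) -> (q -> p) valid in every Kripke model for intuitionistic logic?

No

This is the converse of contraposition, which is not intuitionistically valid.
A Kripke countermodel: worlds w0, w1; order generated by w0 <= w1; atoms true at each world — w0:{q}; w1:{p,q}.
w0 ||-/- (~p -> ~q) -> (q -> p): already at w0 itself, w0 ||- ~p -> ~q but w0 ||-/- q -> p.
w0 ||-/- q -> p: already at w0 itself, w0 ||- q but w0 ||-/- p.
w0 lacks atom p, so w0 ||-/- p.
So the root w0 does not force the formula.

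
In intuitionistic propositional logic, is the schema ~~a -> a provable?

This is double-negation elimination, which is not intuitionistically valid.
A Kripke countermodel: worlds u, v; order generated by u <= v; atoms true at each world — u:{}; v:{a}.
u ||-/- ~~a -> a: already at u itself, u ||- ~~a but u ||-/- a.
u lacks atom a, so u ||-/- a.
So the root u does not force the formula.

No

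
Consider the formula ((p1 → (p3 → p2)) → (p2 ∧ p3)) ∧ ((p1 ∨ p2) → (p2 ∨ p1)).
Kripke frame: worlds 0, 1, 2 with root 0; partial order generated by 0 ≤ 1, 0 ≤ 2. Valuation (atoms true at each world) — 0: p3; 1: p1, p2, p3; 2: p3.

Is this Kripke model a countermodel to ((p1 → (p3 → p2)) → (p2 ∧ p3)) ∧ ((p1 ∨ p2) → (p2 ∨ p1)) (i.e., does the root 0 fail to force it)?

0 ⊮ ((p1 → (p3 → p2)) → (p2 ∧ p3)) ∧ ((p1 ∨ p2) → (p2 ∨ p1)) since 0 fails (p1 → (p3 → p2)) → (p2 ∧ p3).
So the root 0 does not force ((p1 → (p3 → p2)) → (p2 ∧ p3)) ∧ ((p1 ∨ p2) → (p2 ∨ p1)); the model is a countermodel.

Yes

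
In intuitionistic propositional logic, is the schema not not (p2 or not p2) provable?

This is the double negation of excluded middle, which is intuitionistically derivable.
Assuming not (p2 or not p2): from p2 we'd get p2 or not p2, so not p2; but then p2 or not p2 again — contradiction. Hence not not (p2 or not p2).

Yes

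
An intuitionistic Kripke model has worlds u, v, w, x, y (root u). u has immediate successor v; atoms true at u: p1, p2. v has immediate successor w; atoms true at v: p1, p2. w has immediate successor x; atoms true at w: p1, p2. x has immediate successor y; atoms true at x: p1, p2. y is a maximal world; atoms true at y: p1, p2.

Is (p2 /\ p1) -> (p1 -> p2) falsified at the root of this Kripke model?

No

u ||- (p2 /\ p1) -> (p1 -> p2): every world accessible from u that forces p2 /\ p1 (namely u, v, w, x, y) also forces p1 -> p2.
So the root u forces (p2 /\ p1) -> (p1 -> p2); the model is not a countermodel.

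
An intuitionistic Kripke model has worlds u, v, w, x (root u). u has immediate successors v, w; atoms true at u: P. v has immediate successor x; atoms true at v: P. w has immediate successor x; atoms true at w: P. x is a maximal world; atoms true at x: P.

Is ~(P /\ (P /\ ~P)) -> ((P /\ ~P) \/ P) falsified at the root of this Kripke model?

u ||- ~(P /\ (P /\ ~P)) -> ((P /\ ~P) \/ P): every world accessible from u that forces ~(P /\ (P /\ ~P)) (namely u, v, w, x) also forces (P /\ ~P) \/ P.
So the root u forces ~(P /\ (P /\ ~P)) -> ((P /\ ~P) \/ P); the model is not a countermodel.

No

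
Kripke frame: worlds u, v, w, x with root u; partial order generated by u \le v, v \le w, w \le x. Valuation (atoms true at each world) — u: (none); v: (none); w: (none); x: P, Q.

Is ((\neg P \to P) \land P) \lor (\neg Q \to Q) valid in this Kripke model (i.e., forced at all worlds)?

u \Vdash ((\neg P \to P) \land P) \lor (\neg Q \to Q) via the disjunct \neg Q \to Q.
Since the root u forces ((\neg P \to P) \land P) \lor (\neg Q \to Q) and forcing is persistent (monotone upward), every world forces it.

Yes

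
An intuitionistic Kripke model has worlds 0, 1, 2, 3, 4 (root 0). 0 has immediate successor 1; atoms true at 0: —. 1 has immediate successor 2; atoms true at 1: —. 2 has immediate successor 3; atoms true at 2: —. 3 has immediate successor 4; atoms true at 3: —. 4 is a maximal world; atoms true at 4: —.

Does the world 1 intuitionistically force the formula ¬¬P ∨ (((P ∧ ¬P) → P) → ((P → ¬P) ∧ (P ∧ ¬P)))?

1 ⊮ ¬¬P ∨ (((P ∧ ¬P) → P) → ((P → ¬P) ∧ (P ∧ ¬P))): neither disjunct is forced at 1.
1 ⊮ ¬¬P since 1 is accessible from 1 and 1 ⊩ ¬P.
1 ⊩ ¬P: no world accessible from 1 forces P.

No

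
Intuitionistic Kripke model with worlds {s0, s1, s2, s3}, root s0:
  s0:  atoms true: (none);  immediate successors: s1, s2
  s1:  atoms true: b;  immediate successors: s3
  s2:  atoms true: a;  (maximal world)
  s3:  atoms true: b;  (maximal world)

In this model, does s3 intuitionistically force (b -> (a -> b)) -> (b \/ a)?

Yes

s3 ||- (b -> (a -> b)) -> (b \/ a): every world accessible from s3 that forces b -> (a -> b) (namely s3) also forces b \/ a.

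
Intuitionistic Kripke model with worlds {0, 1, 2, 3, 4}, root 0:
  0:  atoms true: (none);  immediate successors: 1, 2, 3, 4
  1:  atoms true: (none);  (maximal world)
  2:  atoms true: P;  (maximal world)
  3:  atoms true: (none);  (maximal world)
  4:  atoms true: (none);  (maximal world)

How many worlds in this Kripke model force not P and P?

0

0: does not force it — 0 does not force not P and P since 0 fails not P.
1: does not force it — 1 does not force not P and P since 1 fails P.
2: does not force it.
3: does not force it.
4: does not force it.
Worlds forcing the formula: { }.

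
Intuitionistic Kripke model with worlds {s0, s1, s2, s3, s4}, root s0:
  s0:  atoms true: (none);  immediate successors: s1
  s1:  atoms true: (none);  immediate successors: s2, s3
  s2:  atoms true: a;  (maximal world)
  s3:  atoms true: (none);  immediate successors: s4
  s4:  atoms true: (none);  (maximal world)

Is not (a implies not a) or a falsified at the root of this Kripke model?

Yes

s0 does not force not (a implies not a) or a: neither disjunct is forced at s0.
s0 does not force not (a implies not a) since s3 is accessible from s0 and s3 forces a implies not a.
s3 forces a implies not a vacuously: no world accessible from s3 forces the antecedent a.
So the root s0 does not force not (a implies not a) or a; the model is a countermodel.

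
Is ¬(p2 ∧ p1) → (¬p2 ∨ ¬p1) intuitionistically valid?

This is the constructively invalid direction of De Morgan's law for conjunction, which is not intuitionistically valid.
A Kripke countermodel: worlds w0, w1, w2; order generated by w0 ≤ w1, w0 ≤ w2; atoms true at each world — w0:{}; w1:{p2}; w2:{p1}.
w0 ⊮ ¬(p2 ∧ p1) → (¬p2 ∨ ¬p1): already at w0 itself, w0 ⊩ ¬(p2 ∧ p1) but w0 ⊮ ¬p2 ∨ ¬p1.
w0 ⊮ ¬p2 ∨ ¬p1: neither disjunct is forced at w0.
w0 ⊮ ¬p2 since w1 is accessible from w0 and w1 ⊩ p2.
So the root w0 does not force the formula.

No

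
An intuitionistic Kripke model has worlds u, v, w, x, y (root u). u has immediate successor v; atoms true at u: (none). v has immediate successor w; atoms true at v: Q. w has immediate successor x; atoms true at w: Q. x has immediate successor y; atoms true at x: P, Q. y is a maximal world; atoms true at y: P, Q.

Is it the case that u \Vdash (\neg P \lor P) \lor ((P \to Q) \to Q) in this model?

No

u \nVdash (\neg P \lor P) \lor ((P \to Q) \to Q): neither disjunct is forced at u.
u \nVdash \neg P \lor P: neither disjunct is forced at u.
u \nVdash \neg P since x is accessible from u and x \Vdash P.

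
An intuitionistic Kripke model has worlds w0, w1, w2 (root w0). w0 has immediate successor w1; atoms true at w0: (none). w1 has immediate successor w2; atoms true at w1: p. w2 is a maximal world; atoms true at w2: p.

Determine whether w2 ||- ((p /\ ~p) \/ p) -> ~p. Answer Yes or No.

w2 ||-/- ((p /\ ~p) \/ p) -> ~p: already at w2 itself, w2 ||- (p /\ ~p) \/ p but w2 ||-/- ~p.
w2 ||-/- ~p since w2 is accessible from w2 and w2 ||- p.

No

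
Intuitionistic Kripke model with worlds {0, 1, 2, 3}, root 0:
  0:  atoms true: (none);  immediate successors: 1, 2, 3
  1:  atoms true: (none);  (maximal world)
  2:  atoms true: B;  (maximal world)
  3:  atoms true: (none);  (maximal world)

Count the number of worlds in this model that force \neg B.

0: does not force it — 0 \nVdash \neg B since 2 is accessible from 0 and 2 \Vdash B.
1: forces it.
2: does not force it.
3: forces it.
Worlds forcing the formula: {1, 3}.

2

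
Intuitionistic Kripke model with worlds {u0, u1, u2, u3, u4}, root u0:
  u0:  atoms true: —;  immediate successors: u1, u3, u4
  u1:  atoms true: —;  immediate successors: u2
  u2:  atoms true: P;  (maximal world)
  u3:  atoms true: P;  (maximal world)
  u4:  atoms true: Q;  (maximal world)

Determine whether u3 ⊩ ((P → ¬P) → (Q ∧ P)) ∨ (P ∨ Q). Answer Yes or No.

u3 ⊩ ((P → ¬P) → (Q ∧ P)) ∨ (P ∨ Q) via the disjunct (P → ¬P) → (Q ∧ P).

Yes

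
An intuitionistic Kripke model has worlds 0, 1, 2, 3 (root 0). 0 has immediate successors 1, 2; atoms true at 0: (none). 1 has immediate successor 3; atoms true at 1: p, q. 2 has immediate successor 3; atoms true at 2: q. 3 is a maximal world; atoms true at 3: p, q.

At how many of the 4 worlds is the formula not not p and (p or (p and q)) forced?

0: does not force it — 0 does not force not not p and (p or (p and q)) since 0 fails p or (p and q).
1: forces it.
2: does not force it.
3: forces it.
Worlds forcing the formula: {1, 3}.

2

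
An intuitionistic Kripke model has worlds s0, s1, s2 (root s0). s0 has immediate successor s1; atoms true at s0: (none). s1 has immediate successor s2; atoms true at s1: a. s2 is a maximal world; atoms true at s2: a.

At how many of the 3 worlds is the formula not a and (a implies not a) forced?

0

s0: does not force it — s0 does not force not a and (a implies not a) since s0 fails not a.
s1: does not force it — s1 does not force not a and (a implies not a) since s1 fails not a.
s2: does not force it — s2 does not force not a and (a implies not a) since s2 fails not a.
Worlds forcing the formula: { }.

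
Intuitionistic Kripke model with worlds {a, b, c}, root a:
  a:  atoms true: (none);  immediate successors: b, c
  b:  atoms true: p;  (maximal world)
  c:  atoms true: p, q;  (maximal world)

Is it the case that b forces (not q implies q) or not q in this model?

b forces (not q implies q) or not q via the disjunct not q.

Yes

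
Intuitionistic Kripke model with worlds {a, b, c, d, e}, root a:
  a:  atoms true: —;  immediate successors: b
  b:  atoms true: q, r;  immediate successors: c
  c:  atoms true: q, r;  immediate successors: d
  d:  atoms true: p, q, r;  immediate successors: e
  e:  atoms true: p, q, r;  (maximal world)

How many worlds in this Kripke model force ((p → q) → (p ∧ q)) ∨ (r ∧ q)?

a: does not force it — a ⊮ ((p → q) → (p ∧ q)) ∨ (r ∧ q): neither disjunct is forced at a.
b: forces it.
c: forces it.
d: forces it.
e: forces it.
Worlds forcing the formula: {b, c, d, e}.

4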